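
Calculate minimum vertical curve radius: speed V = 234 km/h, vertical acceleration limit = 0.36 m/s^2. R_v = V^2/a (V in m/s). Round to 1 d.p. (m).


Convert speed: V = 234 / 3.6 = 65.0 m/s
V^2 = 4225.0 m^2/s^2
R_v = 4225.0 / 0.36
R_v = 11736.1 m

11736.1


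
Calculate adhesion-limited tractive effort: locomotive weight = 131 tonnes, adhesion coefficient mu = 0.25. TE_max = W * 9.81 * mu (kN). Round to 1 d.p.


TE_max = W * g * mu
TE_max = 131 * 9.81 * 0.25
TE_max = 1285.11 * 0.25
TE_max = 321.3 kN

321.3


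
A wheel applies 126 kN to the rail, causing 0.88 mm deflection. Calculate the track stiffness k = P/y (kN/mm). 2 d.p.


Track stiffness k = P / y
k = 126 / 0.88
k = 143.18 kN/mm

143.18


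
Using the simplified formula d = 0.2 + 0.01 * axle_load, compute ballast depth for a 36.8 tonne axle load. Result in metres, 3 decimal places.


d = 0.2 + 0.01 * 36.8
d = 0.2 + 0.368
d = 0.568 m

0.568


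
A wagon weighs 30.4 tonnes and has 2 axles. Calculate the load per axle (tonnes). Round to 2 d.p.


Load per axle = total weight / number of axles
Load = 30.4 / 2
Load = 15.20 tonnes

15.20


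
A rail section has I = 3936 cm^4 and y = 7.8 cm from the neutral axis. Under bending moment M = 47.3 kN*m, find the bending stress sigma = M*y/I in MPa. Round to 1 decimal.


Convert units:
M = 47.3 kN*m = 47300000 N*mm
y = 7.8 cm = 78 mm
I = 3936 cm^4 = 39360000 mm^4
sigma = 47300000 * 78 / 39360000
sigma = 93.7 MPa

93.7


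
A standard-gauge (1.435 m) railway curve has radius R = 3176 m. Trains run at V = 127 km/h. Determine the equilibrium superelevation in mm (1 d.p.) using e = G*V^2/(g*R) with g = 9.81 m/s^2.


Convert speed: V = 127 / 3.6 = 35.2778 m/s
Apply formula: e = 1.435 * 35.2778^2 / (9.81 * 3176)
e = 1.435 * 1244.5216 / 31156.56
e = 0.05732 m = 57.3 mm

57.3


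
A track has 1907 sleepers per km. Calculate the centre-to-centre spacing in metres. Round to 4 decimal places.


Spacing = 1000 m / number of sleepers
Spacing = 1000 / 1907
Spacing = 0.5244 m

0.5244


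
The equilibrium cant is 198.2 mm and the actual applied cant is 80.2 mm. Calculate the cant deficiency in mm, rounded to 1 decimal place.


Cant deficiency = equilibrium cant - actual cant
CD = 198.2 - 80.2
CD = 118.0 mm

118.0


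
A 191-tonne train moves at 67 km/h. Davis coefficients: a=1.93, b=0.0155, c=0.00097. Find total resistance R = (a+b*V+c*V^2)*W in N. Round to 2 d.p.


b*V = 0.0155 * 67 = 1.0385
c*V^2 = 0.00097 * 4489 = 4.35433
R_per_t = 1.93 + 1.0385 + 4.35433 = 7.32283 N/t
R_total = 7.32283 * 191 = 1398.66 N

1398.66


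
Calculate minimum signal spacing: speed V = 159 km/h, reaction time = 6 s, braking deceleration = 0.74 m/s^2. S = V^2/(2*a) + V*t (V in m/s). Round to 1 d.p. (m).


V = 159 / 3.6 = 44.1667 m/s
Braking distance = 44.1667^2 / (2*0.74) = 1318.0368 m
Sighting distance = 44.1667 * 6 = 265.0 m
S = 1318.0368 + 265.0 = 1583.0 m

1583.0


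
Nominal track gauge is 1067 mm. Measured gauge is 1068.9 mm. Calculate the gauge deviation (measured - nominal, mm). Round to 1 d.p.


Deviation = measured - nominal
Deviation = 1068.9 - 1067
Deviation = 1.9 mm

1.9


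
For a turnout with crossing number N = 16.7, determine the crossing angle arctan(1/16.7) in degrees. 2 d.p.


1/N = 1/16.7 = 0.05988
angle = arctan(0.05988) = 0.059809 rad
angle = 0.059809 * 180/pi = 3.43 degrees

3.43


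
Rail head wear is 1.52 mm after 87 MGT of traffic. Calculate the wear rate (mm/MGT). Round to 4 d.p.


Wear rate = total wear / cumulative tonnage
Rate = 1.52 / 87
Rate = 0.0175 mm/MGT

0.0175


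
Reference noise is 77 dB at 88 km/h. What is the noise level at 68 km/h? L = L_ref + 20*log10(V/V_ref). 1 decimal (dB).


V/V_ref = 68 / 88 = 0.772727
log10(0.772727) = -0.111974
20 * -0.111974 = -2.2395
L = 77 + -2.2395 = 74.8 dB

74.8


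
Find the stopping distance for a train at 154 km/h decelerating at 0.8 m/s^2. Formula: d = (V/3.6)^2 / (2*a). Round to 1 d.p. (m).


Convert speed: V = 154 / 3.6 = 42.7778 m/s
V^2 = 1829.9383
d = 1829.9383 / (2 * 0.8)
d = 1829.9383 / 1.6
d = 1143.7 m

1143.7


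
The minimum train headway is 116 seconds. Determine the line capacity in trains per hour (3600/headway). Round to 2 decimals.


Capacity = 3600 / headway
Capacity = 3600 / 116
Capacity = 31.03 trains/hour

31.03


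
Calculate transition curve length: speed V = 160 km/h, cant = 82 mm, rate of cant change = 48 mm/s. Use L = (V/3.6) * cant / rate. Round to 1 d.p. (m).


Convert speed: V = 160 / 3.6 = 44.4444 m/s
L = 44.4444 * 82 / 48
L = 3644.4444 / 48
L = 75.9 m

75.9


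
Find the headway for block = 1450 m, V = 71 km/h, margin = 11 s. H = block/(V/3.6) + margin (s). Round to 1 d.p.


V = 71 / 3.6 = 19.7222 m/s
Block traversal time = 1450 / 19.7222 = 73.5211 s
Headway = 73.5211 + 11
Headway = 84.5 s

84.5


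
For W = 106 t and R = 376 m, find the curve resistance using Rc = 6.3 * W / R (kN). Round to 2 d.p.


Rc = 6.3 * W / R
Rc = 6.3 * 106 / 376
Rc = 667.8 / 376
Rc = 1.78 kN

1.78


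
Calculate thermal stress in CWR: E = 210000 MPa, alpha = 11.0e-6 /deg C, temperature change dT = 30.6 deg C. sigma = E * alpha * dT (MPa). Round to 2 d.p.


sigma = E * alpha * dT
sigma = 210000 * 11.0e-6 * 30.6
sigma = 2.31 * 30.6
sigma = 70.69 MPa

70.69


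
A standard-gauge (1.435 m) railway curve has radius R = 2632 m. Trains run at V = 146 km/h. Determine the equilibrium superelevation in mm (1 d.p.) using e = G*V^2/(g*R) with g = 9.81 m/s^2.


Convert speed: V = 146 / 3.6 = 40.5556 m/s
Apply formula: e = 1.435 * 40.5556^2 / (9.81 * 2632)
e = 1.435 * 1644.7531 / 25819.92
e = 0.091411 m = 91.4 mm

91.4


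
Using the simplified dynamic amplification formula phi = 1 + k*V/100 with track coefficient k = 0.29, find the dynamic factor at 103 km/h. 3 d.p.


phi = 1 + k * V / 100
phi = 1 + 0.29 * 103 / 100
phi = 1 + 0.2987
phi = 1.299

1.299


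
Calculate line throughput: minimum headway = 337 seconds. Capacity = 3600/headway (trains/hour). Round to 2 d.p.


Capacity = 3600 / headway
Capacity = 3600 / 337
Capacity = 10.68 trains/hour

10.68


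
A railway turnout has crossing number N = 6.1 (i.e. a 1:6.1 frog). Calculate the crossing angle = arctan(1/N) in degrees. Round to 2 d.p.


1/N = 1/6.1 = 0.163934
angle = arctan(0.163934) = 0.162489 rad
angle = 0.162489 * 180/pi = 9.31 degrees

9.31


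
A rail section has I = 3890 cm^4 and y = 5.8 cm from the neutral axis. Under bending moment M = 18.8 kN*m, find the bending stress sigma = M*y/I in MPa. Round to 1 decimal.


Convert units:
M = 18.8 kN*m = 18800000 N*mm
y = 5.8 cm = 58 mm
I = 3890 cm^4 = 38900000 mm^4
sigma = 18800000 * 58 / 38900000
sigma = 28.0 MPa

28.0


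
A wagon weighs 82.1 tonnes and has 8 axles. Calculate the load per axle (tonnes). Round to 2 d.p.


Load per axle = total weight / number of axles
Load = 82.1 / 8
Load = 10.26 tonnes

10.26


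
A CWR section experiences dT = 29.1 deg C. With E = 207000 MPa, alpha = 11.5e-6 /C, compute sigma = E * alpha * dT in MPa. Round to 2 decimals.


sigma = E * alpha * dT
sigma = 207000 * 11.5e-6 * 29.1
sigma = 2.3805 * 29.1
sigma = 69.27 MPa

69.27


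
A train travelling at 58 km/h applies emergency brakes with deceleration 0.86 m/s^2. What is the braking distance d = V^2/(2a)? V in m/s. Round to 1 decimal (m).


Convert speed: V = 58 / 3.6 = 16.1111 m/s
V^2 = 259.5679
d = 259.5679 / (2 * 0.86)
d = 259.5679 / 1.72
d = 150.9 m

150.9


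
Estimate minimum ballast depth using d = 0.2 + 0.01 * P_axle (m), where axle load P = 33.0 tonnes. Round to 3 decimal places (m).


d = 0.2 + 0.01 * 33.0
d = 0.2 + 0.33
d = 0.530 m

0.530


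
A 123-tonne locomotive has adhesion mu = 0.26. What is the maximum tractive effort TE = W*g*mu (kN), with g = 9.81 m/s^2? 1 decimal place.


TE_max = W * g * mu
TE_max = 123 * 9.81 * 0.26
TE_max = 1206.63 * 0.26
TE_max = 313.7 kN

313.7


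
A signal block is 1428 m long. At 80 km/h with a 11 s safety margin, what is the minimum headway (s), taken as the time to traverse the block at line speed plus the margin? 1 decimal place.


V = 80 / 3.6 = 22.2222 m/s
Block traversal time = 1428 / 22.2222 = 64.26 s
Headway = 64.26 + 11
Headway = 75.3 s

75.3


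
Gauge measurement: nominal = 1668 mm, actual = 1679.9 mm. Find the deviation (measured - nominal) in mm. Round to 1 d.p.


Deviation = measured - nominal
Deviation = 1679.9 - 1668
Deviation = 11.9 mm

11.9


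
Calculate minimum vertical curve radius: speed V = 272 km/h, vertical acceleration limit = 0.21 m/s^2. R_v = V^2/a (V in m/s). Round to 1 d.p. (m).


Convert speed: V = 272 / 3.6 = 75.5556 m/s
V^2 = 5708.642 m^2/s^2
R_v = 5708.642 / 0.21
R_v = 27184.0 m

27184.0


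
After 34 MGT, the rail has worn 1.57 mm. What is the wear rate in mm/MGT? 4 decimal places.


Wear rate = total wear / cumulative tonnage
Rate = 1.57 / 34
Rate = 0.0462 mm/MGT

0.0462


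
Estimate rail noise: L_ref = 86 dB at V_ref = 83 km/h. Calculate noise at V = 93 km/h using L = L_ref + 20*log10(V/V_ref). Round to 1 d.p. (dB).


V/V_ref = 93 / 83 = 1.120482
log10(1.120482) = 0.049405
20 * 0.049405 = 0.9881
L = 86 + 0.9881 = 87.0 dB

87.0


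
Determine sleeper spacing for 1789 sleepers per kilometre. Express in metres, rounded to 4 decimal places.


Spacing = 1000 m / number of sleepers
Spacing = 1000 / 1789
Spacing = 0.5590 m

0.5590


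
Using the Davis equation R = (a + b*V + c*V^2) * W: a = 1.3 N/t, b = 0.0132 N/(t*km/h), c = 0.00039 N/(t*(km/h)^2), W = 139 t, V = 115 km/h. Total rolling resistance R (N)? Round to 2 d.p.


b*V = 0.0132 * 115 = 1.518
c*V^2 = 0.00039 * 13225 = 5.15775
R_per_t = 1.3 + 1.518 + 5.15775 = 7.97575 N/t
R_total = 7.97575 * 139 = 1108.63 N

1108.63


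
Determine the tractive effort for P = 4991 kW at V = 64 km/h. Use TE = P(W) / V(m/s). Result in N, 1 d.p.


Convert: P = 4991 kW = 4991000 W
V = 64 / 3.6 = 17.7778 m/s
TE = 4991000 / 17.7778
TE = 280743.8 N

280743.8


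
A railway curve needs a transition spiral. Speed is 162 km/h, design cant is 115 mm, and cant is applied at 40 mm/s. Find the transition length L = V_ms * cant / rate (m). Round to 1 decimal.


Convert speed: V = 162 / 3.6 = 45.0 m/s
L = 45.0 * 115 / 40
L = 5175.0 / 40
L = 129.4 m

129.4


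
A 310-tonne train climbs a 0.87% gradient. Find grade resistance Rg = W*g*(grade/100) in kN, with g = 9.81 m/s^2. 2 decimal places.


Rg = W * 9.81 * grade / 100
Rg = 310 * 9.81 * 0.87 / 100
Rg = 3041.1 * 0.0087
Rg = 26.46 kN

26.46


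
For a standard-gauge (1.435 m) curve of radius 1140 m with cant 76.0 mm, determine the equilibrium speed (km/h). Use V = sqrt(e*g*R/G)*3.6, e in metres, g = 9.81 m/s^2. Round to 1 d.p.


Convert cant: e = 76.0 mm = 0.0760 m
V_ms = sqrt(0.0760 * 9.81 * 1140 / 1.435)
V_ms = sqrt(592.291568) = 24.337 m/s
V = 24.337 * 3.6 = 87.6 km/h

87.6


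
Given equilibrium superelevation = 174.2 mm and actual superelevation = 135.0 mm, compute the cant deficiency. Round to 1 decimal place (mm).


Cant deficiency = equilibrium cant - actual cant
CD = 174.2 - 135.0
CD = 39.2 mm

39.2


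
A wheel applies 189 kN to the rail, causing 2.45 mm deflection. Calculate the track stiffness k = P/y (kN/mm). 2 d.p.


Track stiffness k = P / y
k = 189 / 2.45
k = 77.14 kN/mm

77.14


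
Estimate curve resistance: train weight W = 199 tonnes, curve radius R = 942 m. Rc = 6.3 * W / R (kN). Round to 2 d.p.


Rc = 6.3 * W / R
Rc = 6.3 * 199 / 942
Rc = 1253.7 / 942
Rc = 1.33 kN

1.33


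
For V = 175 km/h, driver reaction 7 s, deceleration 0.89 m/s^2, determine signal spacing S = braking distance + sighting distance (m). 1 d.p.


V = 175 / 3.6 = 48.6111 m/s
Braking distance = 48.6111^2 / (2*0.89) = 1327.5506 m
Sighting distance = 48.6111 * 7 = 340.2778 m
S = 1327.5506 + 340.2778 = 1667.8 m

1667.8


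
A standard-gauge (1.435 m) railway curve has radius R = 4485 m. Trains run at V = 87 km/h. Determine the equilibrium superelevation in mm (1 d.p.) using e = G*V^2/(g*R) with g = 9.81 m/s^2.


Convert speed: V = 87 / 3.6 = 24.1667 m/s
Apply formula: e = 1.435 * 24.1667^2 / (9.81 * 4485)
e = 1.435 * 584.0278 / 43997.85
e = 0.019048 m = 19.0 mm

19.0


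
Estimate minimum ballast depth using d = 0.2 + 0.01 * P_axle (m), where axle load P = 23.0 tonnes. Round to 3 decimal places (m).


d = 0.2 + 0.01 * 23.0
d = 0.2 + 0.23
d = 0.430 m

0.430


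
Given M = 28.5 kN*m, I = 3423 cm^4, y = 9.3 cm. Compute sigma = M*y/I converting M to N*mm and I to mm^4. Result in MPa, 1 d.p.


Convert units:
M = 28.5 kN*m = 28500000 N*mm
y = 9.3 cm = 93 mm
I = 3423 cm^4 = 34230000 mm^4
sigma = 28500000 * 93 / 34230000
sigma = 77.4 MPa

77.4


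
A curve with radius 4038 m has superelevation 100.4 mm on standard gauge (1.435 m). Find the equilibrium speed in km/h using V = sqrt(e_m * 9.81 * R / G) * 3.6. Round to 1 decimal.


Convert cant: e = 100.4 mm = 0.1004 m
V_ms = sqrt(0.1004 * 9.81 * 4038 / 1.435)
V_ms = sqrt(2771.514364) = 52.6452 m/s
V = 52.6452 * 3.6 = 189.5 km/h

189.5


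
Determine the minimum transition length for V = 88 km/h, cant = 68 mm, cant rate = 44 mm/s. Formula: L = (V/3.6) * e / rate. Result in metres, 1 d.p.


Convert speed: V = 88 / 3.6 = 24.4444 m/s
L = 24.4444 * 68 / 44
L = 1662.2222 / 44
L = 37.8 m

37.8


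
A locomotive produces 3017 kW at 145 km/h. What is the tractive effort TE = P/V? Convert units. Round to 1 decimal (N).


Convert: P = 3017 kW = 3017000 W
V = 145 / 3.6 = 40.2778 m/s
TE = 3017000 / 40.2778
TE = 74904.8 N

74904.8


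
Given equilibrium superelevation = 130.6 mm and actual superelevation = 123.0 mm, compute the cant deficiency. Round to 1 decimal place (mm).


Cant deficiency = equilibrium cant - actual cant
CD = 130.6 - 123.0
CD = 7.6 mm

7.6


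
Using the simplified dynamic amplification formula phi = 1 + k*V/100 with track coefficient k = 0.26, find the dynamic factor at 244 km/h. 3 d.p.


phi = 1 + k * V / 100
phi = 1 + 0.26 * 244 / 100
phi = 1 + 0.6344
phi = 1.634

1.634


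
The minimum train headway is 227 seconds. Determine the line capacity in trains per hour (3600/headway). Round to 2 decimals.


Capacity = 3600 / headway
Capacity = 3600 / 227
Capacity = 15.86 trains/hour

15.86


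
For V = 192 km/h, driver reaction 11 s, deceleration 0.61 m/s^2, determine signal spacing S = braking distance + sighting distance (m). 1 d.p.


V = 192 / 3.6 = 53.3333 m/s
Braking distance = 53.3333^2 / (2*0.61) = 2331.5118 m
Sighting distance = 53.3333 * 11 = 586.6667 m
S = 2331.5118 + 586.6667 = 2918.2 m

2918.2


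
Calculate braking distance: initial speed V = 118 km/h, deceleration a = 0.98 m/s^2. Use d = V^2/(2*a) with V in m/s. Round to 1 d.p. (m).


Convert speed: V = 118 / 3.6 = 32.7778 m/s
V^2 = 1074.3827
d = 1074.3827 / (2 * 0.98)
d = 1074.3827 / 1.96
d = 548.2 m

548.2


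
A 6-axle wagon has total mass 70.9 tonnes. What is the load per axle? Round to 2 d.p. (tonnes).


Load per axle = total weight / number of axles
Load = 70.9 / 6
Load = 11.82 tonnes

11.82


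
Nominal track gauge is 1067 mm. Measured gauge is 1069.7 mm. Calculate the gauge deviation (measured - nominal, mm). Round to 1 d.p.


Deviation = measured - nominal
Deviation = 1069.7 - 1067
Deviation = 2.7 mm

2.7


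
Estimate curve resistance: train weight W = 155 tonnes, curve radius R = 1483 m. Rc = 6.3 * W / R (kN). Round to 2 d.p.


Rc = 6.3 * W / R
Rc = 6.3 * 155 / 1483
Rc = 976.5 / 1483
Rc = 0.66 kN

0.66


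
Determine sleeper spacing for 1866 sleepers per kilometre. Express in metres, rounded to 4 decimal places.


Spacing = 1000 m / number of sleepers
Spacing = 1000 / 1866
Spacing = 0.5359 m

0.5359


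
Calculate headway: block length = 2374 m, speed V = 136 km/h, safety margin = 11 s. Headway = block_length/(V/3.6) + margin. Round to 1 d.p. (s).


V = 136 / 3.6 = 37.7778 m/s
Block traversal time = 2374 / 37.7778 = 62.8412 s
Headway = 62.8412 + 11
Headway = 73.8 s

73.8


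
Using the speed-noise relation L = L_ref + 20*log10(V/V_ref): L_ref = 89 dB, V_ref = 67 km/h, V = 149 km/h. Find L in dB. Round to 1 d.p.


V/V_ref = 149 / 67 = 2.223881
log10(2.223881) = 0.347111
20 * 0.347111 = 6.9422
L = 89 + 6.9422 = 95.9 dB

95.9


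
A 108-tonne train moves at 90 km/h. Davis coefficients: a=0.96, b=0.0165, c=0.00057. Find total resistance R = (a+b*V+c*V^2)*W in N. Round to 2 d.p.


b*V = 0.0165 * 90 = 1.485
c*V^2 = 0.00057 * 8100 = 4.617
R_per_t = 0.96 + 1.485 + 4.617 = 7.062 N/t
R_total = 7.062 * 108 = 762.70 N

762.70


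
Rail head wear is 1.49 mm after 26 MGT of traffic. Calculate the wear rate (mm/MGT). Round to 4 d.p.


Wear rate = total wear / cumulative tonnage
Rate = 1.49 / 26
Rate = 0.0573 mm/MGT

0.0573


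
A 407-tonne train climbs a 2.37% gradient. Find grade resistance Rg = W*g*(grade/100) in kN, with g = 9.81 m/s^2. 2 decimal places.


Rg = W * 9.81 * grade / 100
Rg = 407 * 9.81 * 2.37 / 100
Rg = 3992.67 * 0.0237
Rg = 94.63 kN

94.63


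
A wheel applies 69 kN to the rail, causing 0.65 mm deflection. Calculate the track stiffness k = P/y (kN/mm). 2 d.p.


Track stiffness k = P / y
k = 69 / 0.65
k = 106.15 kN/mm

106.15


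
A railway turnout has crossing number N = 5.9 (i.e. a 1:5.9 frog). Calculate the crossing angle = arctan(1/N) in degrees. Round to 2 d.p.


1/N = 1/5.9 = 0.169492
angle = arctan(0.169492) = 0.167896 rad
angle = 0.167896 * 180/pi = 9.62 degrees

9.62


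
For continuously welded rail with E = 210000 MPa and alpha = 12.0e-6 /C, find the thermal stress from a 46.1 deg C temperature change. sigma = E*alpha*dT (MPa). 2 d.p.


sigma = E * alpha * dT
sigma = 210000 * 12.0e-6 * 46.1
sigma = 2.52 * 46.1
sigma = 116.17 MPa

116.17


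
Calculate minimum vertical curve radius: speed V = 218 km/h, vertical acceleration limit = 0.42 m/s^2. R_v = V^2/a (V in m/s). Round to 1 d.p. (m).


Convert speed: V = 218 / 3.6 = 60.5556 m/s
V^2 = 3666.9753 m^2/s^2
R_v = 3666.9753 / 0.42
R_v = 8730.9 m

8730.9


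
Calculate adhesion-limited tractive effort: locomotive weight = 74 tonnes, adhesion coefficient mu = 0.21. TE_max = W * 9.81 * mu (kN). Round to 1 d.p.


TE_max = W * g * mu
TE_max = 74 * 9.81 * 0.21
TE_max = 725.94 * 0.21
TE_max = 152.4 kN

152.4


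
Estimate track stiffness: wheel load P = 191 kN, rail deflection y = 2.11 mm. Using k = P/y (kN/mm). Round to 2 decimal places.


Track stiffness k = P / y
k = 191 / 2.11
k = 90.52 kN/mm

90.52


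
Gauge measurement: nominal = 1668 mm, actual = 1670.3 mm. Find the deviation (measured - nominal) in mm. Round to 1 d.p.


Deviation = measured - nominal
Deviation = 1670.3 - 1668
Deviation = 2.3 mm

2.3


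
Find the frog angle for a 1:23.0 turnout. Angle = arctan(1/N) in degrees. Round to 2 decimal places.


1/N = 1/23.0 = 0.043478
angle = arctan(0.043478) = 0.043451 rad
angle = 0.043451 * 180/pi = 2.49 degrees

2.49


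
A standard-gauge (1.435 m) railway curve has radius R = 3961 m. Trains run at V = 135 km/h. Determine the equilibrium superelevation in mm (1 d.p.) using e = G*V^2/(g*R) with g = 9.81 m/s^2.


Convert speed: V = 135 / 3.6 = 37.5 m/s
Apply formula: e = 1.435 * 37.5^2 / (9.81 * 3961)
e = 1.435 * 1406.25 / 38857.41
e = 0.051933 m = 51.9 mm

51.9


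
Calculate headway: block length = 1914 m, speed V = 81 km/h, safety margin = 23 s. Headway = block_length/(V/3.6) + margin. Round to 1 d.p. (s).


V = 81 / 3.6 = 22.5 m/s
Block traversal time = 1914 / 22.5 = 85.0667 s
Headway = 85.0667 + 23
Headway = 108.1 s

108.1


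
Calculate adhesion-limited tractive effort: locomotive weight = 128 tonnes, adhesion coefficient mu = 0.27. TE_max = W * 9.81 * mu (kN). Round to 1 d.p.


TE_max = W * g * mu
TE_max = 128 * 9.81 * 0.27
TE_max = 1255.68 * 0.27
TE_max = 339.0 kN

339.0


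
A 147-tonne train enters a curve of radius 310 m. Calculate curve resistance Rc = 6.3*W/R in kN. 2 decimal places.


Rc = 6.3 * W / R
Rc = 6.3 * 147 / 310
Rc = 926.1 / 310
Rc = 2.99 kN

2.99


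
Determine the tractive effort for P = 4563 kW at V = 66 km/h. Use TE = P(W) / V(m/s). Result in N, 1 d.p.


Convert: P = 4563 kW = 4563000 W
V = 66 / 3.6 = 18.3333 m/s
TE = 4563000 / 18.3333
TE = 248890.9 N

248890.9


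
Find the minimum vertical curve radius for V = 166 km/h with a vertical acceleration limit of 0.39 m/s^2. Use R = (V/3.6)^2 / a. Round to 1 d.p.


Convert speed: V = 166 / 3.6 = 46.1111 m/s
V^2 = 2126.2346 m^2/s^2
R_v = 2126.2346 / 0.39
R_v = 5451.9 m

5451.9


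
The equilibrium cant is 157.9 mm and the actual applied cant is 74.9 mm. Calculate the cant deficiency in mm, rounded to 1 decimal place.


Cant deficiency = equilibrium cant - actual cant
CD = 157.9 - 74.9
CD = 83.0 mm

83.0


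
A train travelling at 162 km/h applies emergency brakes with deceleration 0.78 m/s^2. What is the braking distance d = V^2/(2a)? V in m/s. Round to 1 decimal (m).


Convert speed: V = 162 / 3.6 = 45.0 m/s
V^2 = 2025.0
d = 2025.0 / (2 * 0.78)
d = 2025.0 / 1.56
d = 1298.1 m

1298.1


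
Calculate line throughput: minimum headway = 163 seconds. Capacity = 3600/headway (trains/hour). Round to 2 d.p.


Capacity = 3600 / headway
Capacity = 3600 / 163
Capacity = 22.09 trains/hour

22.09


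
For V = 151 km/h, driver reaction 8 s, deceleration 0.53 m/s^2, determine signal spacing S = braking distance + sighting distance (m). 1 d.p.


V = 151 / 3.6 = 41.9444 m/s
Braking distance = 41.9444^2 / (2*0.53) = 1659.7513 m
Sighting distance = 41.9444 * 8 = 335.5556 m
S = 1659.7513 + 335.5556 = 1995.3 m

1995.3


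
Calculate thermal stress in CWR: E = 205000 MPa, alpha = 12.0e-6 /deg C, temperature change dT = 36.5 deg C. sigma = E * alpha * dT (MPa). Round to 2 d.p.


sigma = E * alpha * dT
sigma = 205000 * 12.0e-6 * 36.5
sigma = 2.46 * 36.5
sigma = 89.79 MPa

89.79


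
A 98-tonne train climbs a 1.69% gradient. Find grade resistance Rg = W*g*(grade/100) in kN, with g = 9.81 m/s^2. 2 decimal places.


Rg = W * 9.81 * grade / 100
Rg = 98 * 9.81 * 1.69 / 100
Rg = 961.38 * 0.0169
Rg = 16.25 kN

16.25


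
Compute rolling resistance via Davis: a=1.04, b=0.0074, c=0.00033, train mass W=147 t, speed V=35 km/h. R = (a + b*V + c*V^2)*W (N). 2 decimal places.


b*V = 0.0074 * 35 = 0.259
c*V^2 = 0.00033 * 1225 = 0.40425
R_per_t = 1.04 + 0.259 + 0.40425 = 1.70325 N/t
R_total = 1.70325 * 147 = 250.38 N

250.38


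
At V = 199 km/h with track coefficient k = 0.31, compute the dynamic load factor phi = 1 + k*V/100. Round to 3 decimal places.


phi = 1 + k * V / 100
phi = 1 + 0.31 * 199 / 100
phi = 1 + 0.6169
phi = 1.617

1.617


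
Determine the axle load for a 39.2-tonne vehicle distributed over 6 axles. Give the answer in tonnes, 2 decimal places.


Load per axle = total weight / number of axles
Load = 39.2 / 6
Load = 6.53 tonnes

6.53


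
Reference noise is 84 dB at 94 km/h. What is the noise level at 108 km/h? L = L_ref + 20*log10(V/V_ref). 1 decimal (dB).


V/V_ref = 108 / 94 = 1.148936
log10(1.148936) = 0.060296
20 * 0.060296 = 1.2059
L = 84 + 1.2059 = 85.2 dB

85.2


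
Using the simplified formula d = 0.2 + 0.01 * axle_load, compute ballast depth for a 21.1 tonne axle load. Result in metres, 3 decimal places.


d = 0.2 + 0.01 * 21.1
d = 0.2 + 0.211
d = 0.411 m

0.411


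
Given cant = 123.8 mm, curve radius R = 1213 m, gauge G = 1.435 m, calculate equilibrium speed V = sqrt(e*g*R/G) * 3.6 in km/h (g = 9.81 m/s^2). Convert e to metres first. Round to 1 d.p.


Convert cant: e = 123.8 mm = 0.1238 m
V_ms = sqrt(0.1238 * 9.81 * 1213 / 1.435)
V_ms = sqrt(1026.593599) = 32.0405 m/s
V = 32.0405 * 3.6 = 115.3 km/h

115.3


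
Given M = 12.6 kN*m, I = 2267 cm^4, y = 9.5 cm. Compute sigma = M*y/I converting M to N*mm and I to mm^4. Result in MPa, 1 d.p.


Convert units:
M = 12.6 kN*m = 12600000 N*mm
y = 9.5 cm = 95 mm
I = 2267 cm^4 = 22670000 mm^4
sigma = 12600000 * 95 / 22670000
sigma = 52.8 MPa

52.8


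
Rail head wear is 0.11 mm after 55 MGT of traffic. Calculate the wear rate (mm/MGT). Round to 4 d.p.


Wear rate = total wear / cumulative tonnage
Rate = 0.11 / 55
Rate = 0.0020 mm/MGT

0.0020


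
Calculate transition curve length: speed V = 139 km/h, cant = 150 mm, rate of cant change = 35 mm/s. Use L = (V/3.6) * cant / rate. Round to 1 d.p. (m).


Convert speed: V = 139 / 3.6 = 38.6111 m/s
L = 38.6111 * 150 / 35
L = 5791.6667 / 35
L = 165.5 m

165.5


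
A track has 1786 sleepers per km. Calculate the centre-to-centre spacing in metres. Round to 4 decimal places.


Spacing = 1000 m / number of sleepers
Spacing = 1000 / 1786
Spacing = 0.5599 m

0.5599


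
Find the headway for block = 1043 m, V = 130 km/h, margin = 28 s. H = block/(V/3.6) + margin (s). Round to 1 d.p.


V = 130 / 3.6 = 36.1111 m/s
Block traversal time = 1043 / 36.1111 = 28.8831 s
Headway = 28.8831 + 28
Headway = 56.9 s

56.9


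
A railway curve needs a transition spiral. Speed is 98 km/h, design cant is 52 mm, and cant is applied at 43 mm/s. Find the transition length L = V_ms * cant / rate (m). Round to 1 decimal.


Convert speed: V = 98 / 3.6 = 27.2222 m/s
L = 27.2222 * 52 / 43
L = 1415.5556 / 43
L = 32.9 m

32.9


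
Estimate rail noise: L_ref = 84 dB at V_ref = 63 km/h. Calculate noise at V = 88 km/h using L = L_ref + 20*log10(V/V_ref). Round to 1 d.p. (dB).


V/V_ref = 88 / 63 = 1.396825
log10(1.396825) = 0.145142
20 * 0.145142 = 2.9028
L = 84 + 2.9028 = 86.9 dB

86.9


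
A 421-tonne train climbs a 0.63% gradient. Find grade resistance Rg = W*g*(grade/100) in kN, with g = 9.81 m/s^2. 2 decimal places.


Rg = W * 9.81 * grade / 100
Rg = 421 * 9.81 * 0.63 / 100
Rg = 4130.01 * 0.0063
Rg = 26.02 kN

26.02


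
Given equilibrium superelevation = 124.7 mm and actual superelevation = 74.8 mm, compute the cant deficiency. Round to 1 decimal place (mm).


Cant deficiency = equilibrium cant - actual cant
CD = 124.7 - 74.8
CD = 49.9 mm

49.9


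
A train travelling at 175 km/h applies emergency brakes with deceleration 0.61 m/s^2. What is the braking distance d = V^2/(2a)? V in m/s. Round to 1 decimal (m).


Convert speed: V = 175 / 3.6 = 48.6111 m/s
V^2 = 2363.0401
d = 2363.0401 / (2 * 0.61)
d = 2363.0401 / 1.22
d = 1936.9 m

1936.9


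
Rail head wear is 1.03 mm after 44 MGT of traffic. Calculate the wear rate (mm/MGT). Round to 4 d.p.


Wear rate = total wear / cumulative tonnage
Rate = 1.03 / 44
Rate = 0.0234 mm/MGT

0.0234


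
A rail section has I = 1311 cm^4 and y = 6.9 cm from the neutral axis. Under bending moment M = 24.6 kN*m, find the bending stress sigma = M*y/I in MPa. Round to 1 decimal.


Convert units:
M = 24.6 kN*m = 24600000 N*mm
y = 6.9 cm = 69 mm
I = 1311 cm^4 = 13110000 mm^4
sigma = 24600000 * 69 / 13110000
sigma = 129.5 MPa

129.5


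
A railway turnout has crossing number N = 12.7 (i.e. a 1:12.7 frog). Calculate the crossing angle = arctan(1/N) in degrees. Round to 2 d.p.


1/N = 1/12.7 = 0.07874
angle = arctan(0.07874) = 0.078578 rad
angle = 0.078578 * 180/pi = 4.50 degrees

4.50


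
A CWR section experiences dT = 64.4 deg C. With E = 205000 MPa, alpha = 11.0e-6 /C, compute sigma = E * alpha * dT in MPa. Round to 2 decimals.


sigma = E * alpha * dT
sigma = 205000 * 11.0e-6 * 64.4
sigma = 2.255 * 64.4
sigma = 145.22 MPa

145.22


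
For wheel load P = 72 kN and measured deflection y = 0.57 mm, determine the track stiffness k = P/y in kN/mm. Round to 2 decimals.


Track stiffness k = P / y
k = 72 / 0.57
k = 126.32 kN/mm

126.32


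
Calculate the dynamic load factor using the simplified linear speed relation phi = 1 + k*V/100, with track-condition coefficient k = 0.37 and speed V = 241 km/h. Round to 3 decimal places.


phi = 1 + k * V / 100
phi = 1 + 0.37 * 241 / 100
phi = 1 + 0.8917
phi = 1.892

1.892


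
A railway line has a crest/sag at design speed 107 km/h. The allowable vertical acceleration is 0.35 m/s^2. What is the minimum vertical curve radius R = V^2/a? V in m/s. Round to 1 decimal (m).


Convert speed: V = 107 / 3.6 = 29.7222 m/s
V^2 = 883.4105 m^2/s^2
R_v = 883.4105 / 0.35
R_v = 2524.0 m

2524.0


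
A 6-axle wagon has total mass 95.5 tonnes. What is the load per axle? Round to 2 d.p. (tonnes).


Load per axle = total weight / number of axles
Load = 95.5 / 6
Load = 15.92 tonnes

15.92


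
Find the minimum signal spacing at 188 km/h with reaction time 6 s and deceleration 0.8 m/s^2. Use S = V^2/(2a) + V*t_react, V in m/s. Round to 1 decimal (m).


V = 188 / 3.6 = 52.2222 m/s
Braking distance = 52.2222^2 / (2*0.8) = 1704.4753 m
Sighting distance = 52.2222 * 6 = 313.3333 m
S = 1704.4753 + 313.3333 = 2017.8 m

2017.8


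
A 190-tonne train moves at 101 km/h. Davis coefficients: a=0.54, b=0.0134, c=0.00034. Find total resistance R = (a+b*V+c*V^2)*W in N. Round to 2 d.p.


b*V = 0.0134 * 101 = 1.3534
c*V^2 = 0.00034 * 10201 = 3.46834
R_per_t = 0.54 + 1.3534 + 3.46834 = 5.36174 N/t
R_total = 5.36174 * 190 = 1018.73 N

1018.73


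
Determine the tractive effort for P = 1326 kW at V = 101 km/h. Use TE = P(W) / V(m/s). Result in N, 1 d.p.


Convert: P = 1326 kW = 1326000 W
V = 101 / 3.6 = 28.0556 m/s
TE = 1326000 / 28.0556
TE = 47263.4 N

47263.4


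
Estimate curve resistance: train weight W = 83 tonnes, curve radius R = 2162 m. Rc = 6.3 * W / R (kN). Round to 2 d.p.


Rc = 6.3 * W / R
Rc = 6.3 * 83 / 2162
Rc = 522.9 / 2162
Rc = 0.24 kN

0.24


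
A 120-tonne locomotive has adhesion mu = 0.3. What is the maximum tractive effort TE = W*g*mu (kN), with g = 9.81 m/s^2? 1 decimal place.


TE_max = W * g * mu
TE_max = 120 * 9.81 * 0.3
TE_max = 1177.2 * 0.3
TE_max = 353.2 kN

353.2


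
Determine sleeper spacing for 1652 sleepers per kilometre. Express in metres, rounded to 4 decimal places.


Spacing = 1000 m / number of sleepers
Spacing = 1000 / 1652
Spacing = 0.6053 m

0.6053


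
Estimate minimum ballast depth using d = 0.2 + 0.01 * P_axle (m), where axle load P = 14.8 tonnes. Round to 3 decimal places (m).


d = 0.2 + 0.01 * 14.8
d = 0.2 + 0.148
d = 0.348 m

0.348


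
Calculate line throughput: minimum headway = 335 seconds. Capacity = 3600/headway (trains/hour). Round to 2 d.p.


Capacity = 3600 / headway
Capacity = 3600 / 335
Capacity = 10.75 trains/hour

10.75


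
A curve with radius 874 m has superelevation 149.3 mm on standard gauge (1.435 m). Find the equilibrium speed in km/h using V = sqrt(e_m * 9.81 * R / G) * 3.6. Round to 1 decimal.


Convert cant: e = 149.3 mm = 0.1493 m
V_ms = sqrt(0.1493 * 9.81 * 874 / 1.435)
V_ms = sqrt(892.048252) = 29.8672 m/s
V = 29.8672 * 3.6 = 107.5 km/h

107.5


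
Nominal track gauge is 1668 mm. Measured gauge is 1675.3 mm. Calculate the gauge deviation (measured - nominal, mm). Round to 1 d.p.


Deviation = measured - nominal
Deviation = 1675.3 - 1668
Deviation = 7.3 mm

7.3


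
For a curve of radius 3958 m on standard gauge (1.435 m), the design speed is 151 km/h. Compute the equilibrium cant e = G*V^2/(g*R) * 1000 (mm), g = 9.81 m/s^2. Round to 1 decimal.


Convert speed: V = 151 / 3.6 = 41.9444 m/s
Apply formula: e = 1.435 * 41.9444^2 / (9.81 * 3958)
e = 1.435 * 1759.3364 / 38827.98
e = 0.065021 m = 65.0 mm

65.0


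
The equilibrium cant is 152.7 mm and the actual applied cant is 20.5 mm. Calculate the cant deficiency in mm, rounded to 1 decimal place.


Cant deficiency = equilibrium cant - actual cant
CD = 152.7 - 20.5
CD = 132.2 mm

132.2


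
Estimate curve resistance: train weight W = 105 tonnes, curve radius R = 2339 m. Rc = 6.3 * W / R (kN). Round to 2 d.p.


Rc = 6.3 * W / R
Rc = 6.3 * 105 / 2339
Rc = 661.5 / 2339
Rc = 0.28 kN

0.28


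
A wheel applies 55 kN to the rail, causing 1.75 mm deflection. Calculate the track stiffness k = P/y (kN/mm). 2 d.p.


Track stiffness k = P / y
k = 55 / 1.75
k = 31.43 kN/mm

31.43


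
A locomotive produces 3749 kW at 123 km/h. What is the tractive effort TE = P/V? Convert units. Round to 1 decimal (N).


Convert: P = 3749 kW = 3749000 W
V = 123 / 3.6 = 34.1667 m/s
TE = 3749000 / 34.1667
TE = 109726.8 N

109726.8


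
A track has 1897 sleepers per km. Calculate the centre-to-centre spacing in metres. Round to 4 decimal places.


Spacing = 1000 m / number of sleepers
Spacing = 1000 / 1897
Spacing = 0.5271 m

0.5271


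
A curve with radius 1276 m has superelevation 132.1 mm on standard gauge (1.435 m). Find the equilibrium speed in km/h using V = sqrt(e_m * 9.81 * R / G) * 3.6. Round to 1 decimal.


Convert cant: e = 132.1 mm = 0.1321 m
V_ms = sqrt(0.1321 * 9.81 * 1276 / 1.435)
V_ms = sqrt(1152.313363) = 33.9457 m/s
V = 33.9457 * 3.6 = 122.2 km/h

122.2


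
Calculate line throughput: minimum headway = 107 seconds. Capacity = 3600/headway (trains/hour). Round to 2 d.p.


Capacity = 3600 / headway
Capacity = 3600 / 107
Capacity = 33.64 trains/hour

33.64


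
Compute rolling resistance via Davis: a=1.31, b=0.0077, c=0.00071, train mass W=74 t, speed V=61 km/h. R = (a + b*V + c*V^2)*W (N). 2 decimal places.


b*V = 0.0077 * 61 = 0.4697
c*V^2 = 0.00071 * 3721 = 2.64191
R_per_t = 1.31 + 0.4697 + 2.64191 = 4.42161 N/t
R_total = 4.42161 * 74 = 327.20 N

327.20


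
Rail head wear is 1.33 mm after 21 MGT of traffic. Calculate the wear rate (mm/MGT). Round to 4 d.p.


Wear rate = total wear / cumulative tonnage
Rate = 1.33 / 21
Rate = 0.0633 mm/MGT

0.0633


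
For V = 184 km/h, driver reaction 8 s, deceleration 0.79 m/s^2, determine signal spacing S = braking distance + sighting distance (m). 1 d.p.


V = 184 / 3.6 = 51.1111 m/s
Braking distance = 51.1111^2 / (2*0.79) = 1653.3833 m
Sighting distance = 51.1111 * 8 = 408.8889 m
S = 1653.3833 + 408.8889 = 2062.3 m

2062.3


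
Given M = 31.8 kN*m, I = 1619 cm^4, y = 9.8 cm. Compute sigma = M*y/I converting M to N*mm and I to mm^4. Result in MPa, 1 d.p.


Convert units:
M = 31.8 kN*m = 31800000 N*mm
y = 9.8 cm = 98 mm
I = 1619 cm^4 = 16190000 mm^4
sigma = 31800000 * 98 / 16190000
sigma = 192.5 MPa

192.5


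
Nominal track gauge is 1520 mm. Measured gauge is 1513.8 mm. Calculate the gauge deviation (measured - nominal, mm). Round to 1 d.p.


Deviation = measured - nominal
Deviation = 1513.8 - 1520
Deviation = -6.2 mm

-6.2


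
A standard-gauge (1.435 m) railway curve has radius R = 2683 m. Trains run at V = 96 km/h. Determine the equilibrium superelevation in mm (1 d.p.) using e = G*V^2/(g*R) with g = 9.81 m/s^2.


Convert speed: V = 96 / 3.6 = 26.6667 m/s
Apply formula: e = 1.435 * 26.6667^2 / (9.81 * 2683)
e = 1.435 * 711.1111 / 26320.23
e = 0.03877 m = 38.8 mm

38.8


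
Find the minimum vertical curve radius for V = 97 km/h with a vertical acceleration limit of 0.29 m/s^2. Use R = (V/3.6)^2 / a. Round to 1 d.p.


Convert speed: V = 97 / 3.6 = 26.9444 m/s
V^2 = 726.0031 m^2/s^2
R_v = 726.0031 / 0.29
R_v = 2503.5 m

2503.5


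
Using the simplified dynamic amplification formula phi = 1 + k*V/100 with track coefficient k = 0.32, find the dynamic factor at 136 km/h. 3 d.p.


phi = 1 + k * V / 100
phi = 1 + 0.32 * 136 / 100
phi = 1 + 0.4352
phi = 1.435

1.435


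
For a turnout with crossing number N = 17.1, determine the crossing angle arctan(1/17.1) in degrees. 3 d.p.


1/N = 1/17.1 = 0.05848
angle = arctan(0.05848) = 0.058413 rad
angle = 0.058413 * 180/pi = 3.347 degrees

3.347


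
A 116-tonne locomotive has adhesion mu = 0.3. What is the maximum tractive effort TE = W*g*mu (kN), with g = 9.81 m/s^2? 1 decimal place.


TE_max = W * g * mu
TE_max = 116 * 9.81 * 0.3
TE_max = 1137.96 * 0.3
TE_max = 341.4 kN

341.4


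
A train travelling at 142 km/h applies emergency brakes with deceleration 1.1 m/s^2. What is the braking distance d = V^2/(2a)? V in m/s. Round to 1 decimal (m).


Convert speed: V = 142 / 3.6 = 39.4444 m/s
V^2 = 1555.8642
d = 1555.8642 / (2 * 1.1)
d = 1555.8642 / 2.2
d = 707.2 m

707.2


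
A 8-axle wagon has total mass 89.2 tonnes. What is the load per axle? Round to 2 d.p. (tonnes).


Load per axle = total weight / number of axles
Load = 89.2 / 8
Load = 11.15 tonnes

11.15


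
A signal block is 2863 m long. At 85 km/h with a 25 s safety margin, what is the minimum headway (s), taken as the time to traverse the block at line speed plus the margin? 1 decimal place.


V = 85 / 3.6 = 23.6111 m/s
Block traversal time = 2863 / 23.6111 = 121.2565 s
Headway = 121.2565 + 25
Headway = 146.3 s

146.3


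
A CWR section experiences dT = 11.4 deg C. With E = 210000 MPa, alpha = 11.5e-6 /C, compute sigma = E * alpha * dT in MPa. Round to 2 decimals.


sigma = E * alpha * dT
sigma = 210000 * 11.5e-6 * 11.4
sigma = 2.415 * 11.4
sigma = 27.53 MPa

27.53


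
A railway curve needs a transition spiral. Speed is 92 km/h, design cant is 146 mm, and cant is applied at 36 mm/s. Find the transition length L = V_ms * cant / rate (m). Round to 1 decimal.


Convert speed: V = 92 / 3.6 = 25.5556 m/s
L = 25.5556 * 146 / 36
L = 3731.1111 / 36
L = 103.6 m

103.6


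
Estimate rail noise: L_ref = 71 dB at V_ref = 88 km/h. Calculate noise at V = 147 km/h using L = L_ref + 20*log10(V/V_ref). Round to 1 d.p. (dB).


V/V_ref = 147 / 88 = 1.670455
log10(1.670455) = 0.222835
20 * 0.222835 = 4.4567
L = 71 + 4.4567 = 75.5 dB

75.5


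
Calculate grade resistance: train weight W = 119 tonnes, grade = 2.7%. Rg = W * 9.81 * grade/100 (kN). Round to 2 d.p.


Rg = W * 9.81 * grade / 100
Rg = 119 * 9.81 * 2.7 / 100
Rg = 1167.39 * 0.027
Rg = 31.52 kN

31.52


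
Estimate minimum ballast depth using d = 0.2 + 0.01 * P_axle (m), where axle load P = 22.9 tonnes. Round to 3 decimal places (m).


d = 0.2 + 0.01 * 22.9
d = 0.2 + 0.229
d = 0.429 m

0.429


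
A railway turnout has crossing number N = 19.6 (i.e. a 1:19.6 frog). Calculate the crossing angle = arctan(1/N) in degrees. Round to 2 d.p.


1/N = 1/19.6 = 0.05102
angle = arctan(0.05102) = 0.050976 rad
angle = 0.050976 * 180/pi = 2.92 degrees

2.92


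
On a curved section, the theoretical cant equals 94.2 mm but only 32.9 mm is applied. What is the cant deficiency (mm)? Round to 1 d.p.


Cant deficiency = equilibrium cant - actual cant
CD = 94.2 - 32.9
CD = 61.3 mm

61.3


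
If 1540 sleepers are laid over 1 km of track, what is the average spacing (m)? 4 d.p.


Spacing = 1000 m / number of sleepers
Spacing = 1000 / 1540
Spacing = 0.6494 m

0.6494


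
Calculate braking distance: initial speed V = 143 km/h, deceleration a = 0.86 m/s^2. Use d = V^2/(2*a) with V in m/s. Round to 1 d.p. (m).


Convert speed: V = 143 / 3.6 = 39.7222 m/s
V^2 = 1577.8549
d = 1577.8549 / (2 * 0.86)
d = 1577.8549 / 1.72
d = 917.4 m

917.4


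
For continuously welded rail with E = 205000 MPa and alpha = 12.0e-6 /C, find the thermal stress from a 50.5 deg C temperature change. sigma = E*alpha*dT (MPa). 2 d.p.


sigma = E * alpha * dT
sigma = 205000 * 12.0e-6 * 50.5
sigma = 2.46 * 50.5
sigma = 124.23 MPa

124.23


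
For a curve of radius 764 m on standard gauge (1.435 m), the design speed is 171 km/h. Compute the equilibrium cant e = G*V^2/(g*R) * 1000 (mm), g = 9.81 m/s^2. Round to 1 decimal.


Convert speed: V = 171 / 3.6 = 47.5 m/s
Apply formula: e = 1.435 * 47.5^2 / (9.81 * 764)
e = 1.435 * 2256.25 / 7494.84
e = 0.431993 m = 432.0 mm

432.0


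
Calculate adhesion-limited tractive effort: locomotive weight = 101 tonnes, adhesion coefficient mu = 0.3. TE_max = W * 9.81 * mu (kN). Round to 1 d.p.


TE_max = W * g * mu
TE_max = 101 * 9.81 * 0.3
TE_max = 990.81 * 0.3
TE_max = 297.2 kN

297.2


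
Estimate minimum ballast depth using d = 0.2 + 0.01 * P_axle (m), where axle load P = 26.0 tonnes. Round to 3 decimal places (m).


d = 0.2 + 0.01 * 26.0
d = 0.2 + 0.26
d = 0.460 m

0.460


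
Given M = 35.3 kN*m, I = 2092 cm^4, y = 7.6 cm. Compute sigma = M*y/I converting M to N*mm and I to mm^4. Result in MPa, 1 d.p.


Convert units:
M = 35.3 kN*m = 35300000 N*mm
y = 7.6 cm = 76 mm
I = 2092 cm^4 = 20920000 mm^4
sigma = 35300000 * 76 / 20920000
sigma = 128.2 MPa

128.2
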